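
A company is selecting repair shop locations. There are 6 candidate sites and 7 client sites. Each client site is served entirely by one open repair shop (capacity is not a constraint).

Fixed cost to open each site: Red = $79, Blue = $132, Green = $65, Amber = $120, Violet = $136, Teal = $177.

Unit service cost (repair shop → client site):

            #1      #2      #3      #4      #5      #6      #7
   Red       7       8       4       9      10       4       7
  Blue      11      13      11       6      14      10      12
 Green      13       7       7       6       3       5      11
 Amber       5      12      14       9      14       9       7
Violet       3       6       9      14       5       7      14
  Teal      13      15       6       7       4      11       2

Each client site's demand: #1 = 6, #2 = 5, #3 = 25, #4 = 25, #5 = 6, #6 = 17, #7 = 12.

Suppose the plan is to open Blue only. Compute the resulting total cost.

Total cost: 1086

Each client site is assigned to its cheapest site among the open ones.
{Blue}: #1→Blue 11·6=66, #2→Blue 13·5=65, #3→Blue 11·25=275, #4→Blue 6·25=150, #5→Blue 14·6=84, #6→Blue 10·17=170, #7→Blue 12·12=144. Service 954; fixed 132; total 1086.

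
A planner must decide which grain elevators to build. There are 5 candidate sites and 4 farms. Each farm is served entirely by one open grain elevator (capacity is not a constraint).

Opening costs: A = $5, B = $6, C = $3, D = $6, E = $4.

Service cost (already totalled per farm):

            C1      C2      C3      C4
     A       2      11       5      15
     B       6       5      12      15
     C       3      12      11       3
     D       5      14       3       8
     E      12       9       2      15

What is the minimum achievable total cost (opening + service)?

For any fixed open set, each farm goes to its cheapest open site; total = fixed + service.
{C, E}: C1→C 3, C2→E 9, C3→E 2, C4→C 3. Service 17; fixed 7; total 24.
{B, C, E}: service 13 + fixed 13 = 26
{A, C, E}: C1→A 2, C2→E 9, C3→E 2, C4→C 3. Service 16; fixed 12; total 28.
{A, B, C, D, E}: service 12 + fixed 24 = 36
No other subset beats 24.

Minimum total cost: 24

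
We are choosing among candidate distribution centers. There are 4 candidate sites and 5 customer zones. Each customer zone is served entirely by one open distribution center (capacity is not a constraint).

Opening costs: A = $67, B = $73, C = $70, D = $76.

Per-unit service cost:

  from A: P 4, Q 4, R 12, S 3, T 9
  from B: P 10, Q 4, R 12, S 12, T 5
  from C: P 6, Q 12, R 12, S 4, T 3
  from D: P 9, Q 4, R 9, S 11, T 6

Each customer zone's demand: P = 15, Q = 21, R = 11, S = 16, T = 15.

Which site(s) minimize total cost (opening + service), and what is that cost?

For any fixed open set, each customer zone goes to its cheapest open site; total = fixed + service.
{A, C}: P→A 4·15=60, Q→A 4·21=84, R→A 12·11=132, S→A 3·16=48, T→C 3·15=45. Service 369; fixed 137; total 506.
{A, D}: P→A 4·15=60, Q→A 4·21=84, R→D 9·11=99, S→A 3·16=48, T→D 6·15=90. Service 381; fixed 143; total 524.
{A}: service 459 + fixed 67 = 526
{A, B, C, D}: P→A 4·15=60, Q→A 4·21=84, R→D 9·11=99, S→A 3·16=48, T→C 3·15=45. Service 336; fixed 286; total 622.
No other subset beats 506.

Open A and C; minimum total cost 506.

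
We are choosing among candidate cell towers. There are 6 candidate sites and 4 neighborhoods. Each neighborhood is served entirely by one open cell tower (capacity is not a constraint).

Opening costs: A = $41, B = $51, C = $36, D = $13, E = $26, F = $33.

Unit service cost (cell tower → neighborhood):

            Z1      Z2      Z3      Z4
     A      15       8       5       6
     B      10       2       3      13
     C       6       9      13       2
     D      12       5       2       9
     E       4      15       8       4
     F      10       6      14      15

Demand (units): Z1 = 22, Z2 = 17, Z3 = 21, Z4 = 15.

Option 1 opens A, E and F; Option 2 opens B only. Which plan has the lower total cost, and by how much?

Option 1 is cheaper by 108.

Option 1: {A, E, F}: Z1→E 4·22=88, Z2→F 6·17=102, Z3→A 5·21=105, Z4→E 4·15=60. Service 355; fixed 100; total 455.
Option 2: {B}: Z1→B 10·22=220, Z2→B 2·17=34, Z3→B 3·21=63, Z4→B 13·15=195. Service 512; fixed 51; total 563.
Difference: |455 − 563| = 108.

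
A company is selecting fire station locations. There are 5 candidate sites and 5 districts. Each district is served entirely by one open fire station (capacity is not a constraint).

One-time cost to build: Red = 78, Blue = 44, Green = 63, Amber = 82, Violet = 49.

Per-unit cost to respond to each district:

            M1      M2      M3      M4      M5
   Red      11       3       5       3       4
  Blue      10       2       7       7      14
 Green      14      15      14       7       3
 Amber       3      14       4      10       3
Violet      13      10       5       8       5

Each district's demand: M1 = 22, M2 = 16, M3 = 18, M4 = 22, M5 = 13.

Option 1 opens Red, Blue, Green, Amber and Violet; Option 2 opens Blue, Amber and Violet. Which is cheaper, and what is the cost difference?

Option 2 is cheaper by 53.

Option 1: {Red, Blue, Green, Amber, Violet}: M1→Amber 3·22=66, M2→Blue 2·16=32, M3→Amber 4·18=72, M4→Red 3·22=66, M5→Green 3·13=39. Service 275; fixed 316; total 591.
Option 2: {Blue, Amber, Violet}: M1→Amber 3·22=66, M2→Blue 2·16=32, M3→Amber 4·18=72, M4→Blue 7·22=154, M5→Amber 3·13=39. Service 363; fixed 175; total 538.
Difference: |591 − 538| = 53.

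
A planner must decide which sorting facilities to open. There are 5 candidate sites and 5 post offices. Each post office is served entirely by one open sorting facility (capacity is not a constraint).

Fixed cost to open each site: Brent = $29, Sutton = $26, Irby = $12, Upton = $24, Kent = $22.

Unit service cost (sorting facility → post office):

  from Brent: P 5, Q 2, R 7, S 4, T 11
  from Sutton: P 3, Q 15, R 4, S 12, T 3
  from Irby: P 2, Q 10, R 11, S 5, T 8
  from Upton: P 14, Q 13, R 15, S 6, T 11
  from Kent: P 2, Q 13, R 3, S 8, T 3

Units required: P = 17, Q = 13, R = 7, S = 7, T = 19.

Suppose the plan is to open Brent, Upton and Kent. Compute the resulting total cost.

Total cost: 241

Each post office is assigned to its cheapest site among the open ones.
{Brent, Upton, Kent}: P→Kent 2·17=34, Q→Brent 2·13=26, R→Kent 3·7=21, S→Brent 4·7=28, T→Kent 3·19=57. Service 166; fixed 75; total 241.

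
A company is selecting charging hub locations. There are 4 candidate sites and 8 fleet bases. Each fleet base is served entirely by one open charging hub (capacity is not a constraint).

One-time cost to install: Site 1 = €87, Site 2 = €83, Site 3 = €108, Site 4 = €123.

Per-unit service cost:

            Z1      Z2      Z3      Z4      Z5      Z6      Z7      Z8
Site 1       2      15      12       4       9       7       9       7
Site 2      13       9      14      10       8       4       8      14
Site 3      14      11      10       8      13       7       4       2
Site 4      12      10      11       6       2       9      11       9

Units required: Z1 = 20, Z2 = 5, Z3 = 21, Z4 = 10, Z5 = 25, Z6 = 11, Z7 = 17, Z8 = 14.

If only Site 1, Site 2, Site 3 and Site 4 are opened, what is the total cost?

Total cost: 926

Each fleet base is assigned to its cheapest site among the open ones.
{Site 1, Site 2, Site 3, Site 4}: Z1→Site 1 2·20=40, Z2→Site 2 9·5=45, Z3→Site 3 10·21=210, Z4→Site 1 4·10=40, Z5→Site 4 2·25=50, Z6→Site 2 4·11=44, Z7→Site 3 4·17=68, Z8→Site 3 2·14=28. Service 525; fixed 401; total 926.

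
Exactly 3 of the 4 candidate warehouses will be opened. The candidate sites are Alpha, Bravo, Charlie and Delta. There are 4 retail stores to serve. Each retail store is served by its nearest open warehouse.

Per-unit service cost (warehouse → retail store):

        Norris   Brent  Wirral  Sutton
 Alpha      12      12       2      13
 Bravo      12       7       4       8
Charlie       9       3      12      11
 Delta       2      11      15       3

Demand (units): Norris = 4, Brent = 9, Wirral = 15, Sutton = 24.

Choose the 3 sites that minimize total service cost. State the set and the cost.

With exactly 3 open, each retail store uses its cheapest among the chosen.
{Alpha, Charlie, Delta}: Norris→Delta 2·4=8, Brent→Charlie 3·9=27, Wirral→Alpha 2·15=30, Sutton→Delta 3·24=72. Service cost 137.
{Bravo, Charlie, Delta}: service cost 167
{Alpha, Bravo, Delta}: service cost 173
Among all 4 size-3 choices, {Alpha, Charlie, Delta} is lowest.

Choose Alpha, Charlie and Delta; total service cost 137.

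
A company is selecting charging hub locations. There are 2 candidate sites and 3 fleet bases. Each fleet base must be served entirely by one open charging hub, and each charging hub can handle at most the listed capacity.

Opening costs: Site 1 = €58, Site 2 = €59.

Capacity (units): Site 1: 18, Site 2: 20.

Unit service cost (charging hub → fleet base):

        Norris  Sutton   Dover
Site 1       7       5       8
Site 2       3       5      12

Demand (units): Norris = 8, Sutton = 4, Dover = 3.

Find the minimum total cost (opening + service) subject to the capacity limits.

Minimum total cost: 139

Open {Site 2}: Norris→Site 2 3·8=24, Sutton→Site 2 5·4=20, Dover→Site 2 12·3=36.
Loads: Site 2 carries 15/20. Service 80; fixed 59; total 139.
Next best feasible plan costs 158.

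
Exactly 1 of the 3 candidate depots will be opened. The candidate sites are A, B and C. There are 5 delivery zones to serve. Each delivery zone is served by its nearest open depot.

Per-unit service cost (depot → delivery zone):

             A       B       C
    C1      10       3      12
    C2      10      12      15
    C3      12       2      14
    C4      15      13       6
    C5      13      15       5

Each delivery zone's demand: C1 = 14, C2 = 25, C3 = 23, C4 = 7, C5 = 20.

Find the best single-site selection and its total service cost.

With exactly 1 open, each delivery zone uses its cheapest among the chosen.
{B}: C1→B 3·14=42, C2→B 12·25=300, C3→B 2·23=46, C4→B 13·7=91, C5→B 15·20=300. Service cost 779.
{C}: service cost 1007
{A}: service cost 1031
Among all 3 size-1 choices, {B} is lowest.

Choose B only; total service cost 779.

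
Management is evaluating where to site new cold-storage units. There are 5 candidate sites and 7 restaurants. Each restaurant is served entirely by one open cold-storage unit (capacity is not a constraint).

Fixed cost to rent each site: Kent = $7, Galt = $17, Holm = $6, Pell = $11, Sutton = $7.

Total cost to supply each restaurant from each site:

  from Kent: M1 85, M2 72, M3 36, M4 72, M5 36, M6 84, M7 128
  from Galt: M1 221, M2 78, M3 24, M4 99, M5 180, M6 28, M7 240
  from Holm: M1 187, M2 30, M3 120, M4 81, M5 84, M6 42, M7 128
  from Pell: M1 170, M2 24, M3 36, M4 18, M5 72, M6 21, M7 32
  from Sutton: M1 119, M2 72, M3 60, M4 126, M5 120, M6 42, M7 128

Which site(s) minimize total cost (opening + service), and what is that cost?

For any fixed open set, each restaurant goes to its cheapest open site; total = fixed + service.
{Kent, Pell}: M1→Kent 85, M2→Pell 24, M3→Kent 36, M4→Pell 18, M5→Kent 36, M6→Pell 21, M7→Pell 32. Service 252; fixed 18; total 270.
{Kent, Galt, Pell}: M1→Kent 85, M2→Pell 24, M3→Galt 24, M4→Pell 18, M5→Kent 36, M6→Pell 21, M7→Pell 32. Service 240; fixed 35; total 275.
{Kent, Holm, Pell}: service 252 + fixed 24 = 276
{Kent, Galt, Holm, Pell, Sutton}: M1→Kent 85, M2→Pell 24, M3→Galt 24, M4→Pell 18, M5→Kent 36, M6→Pell 21, M7→Pell 32. Service 240; fixed 48; total 288.
No other subset beats 270.

Open Kent and Pell; minimum total cost 270.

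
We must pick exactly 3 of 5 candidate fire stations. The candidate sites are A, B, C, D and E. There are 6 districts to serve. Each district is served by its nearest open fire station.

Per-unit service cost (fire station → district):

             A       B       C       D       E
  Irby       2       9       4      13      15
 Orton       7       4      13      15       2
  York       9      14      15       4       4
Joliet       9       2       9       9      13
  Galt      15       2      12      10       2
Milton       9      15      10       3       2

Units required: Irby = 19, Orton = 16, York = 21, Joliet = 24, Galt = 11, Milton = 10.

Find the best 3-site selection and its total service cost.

Choose A, B and E; total service cost 244.

With exactly 3 open, each district uses its cheapest among the chosen.
{A, B, E}: Irby→A 2·19=38, Orton→E 2·16=32, York→E 4·21=84, Joliet→B 2·24=48, Galt→B 2·11=22, Milton→E 2·10=20. Service cost 244.
{B, C, E}: service cost 282
{A, B, D}: service cost 286
Among all 10 size-3 choices, {A, B, E} is lowest.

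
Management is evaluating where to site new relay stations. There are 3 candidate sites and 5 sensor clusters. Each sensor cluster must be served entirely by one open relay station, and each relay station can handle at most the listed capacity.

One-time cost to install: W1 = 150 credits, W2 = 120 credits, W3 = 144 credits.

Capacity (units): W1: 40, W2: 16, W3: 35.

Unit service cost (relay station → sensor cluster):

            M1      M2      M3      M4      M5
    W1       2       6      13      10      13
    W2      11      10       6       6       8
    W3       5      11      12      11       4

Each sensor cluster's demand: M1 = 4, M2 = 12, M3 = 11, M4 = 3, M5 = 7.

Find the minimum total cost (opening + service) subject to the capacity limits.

Open {W1}: M1→W1 2·4=8, M2→W1 6·12=72, M3→W1 13·11=143, M4→W1 10·3=30, M5→W1 13·7=91.
Loads: W1 carries 37/40. Service 344; fixed 150; total 494.
Next best feasible plan costs 525.

Minimum total cost: 494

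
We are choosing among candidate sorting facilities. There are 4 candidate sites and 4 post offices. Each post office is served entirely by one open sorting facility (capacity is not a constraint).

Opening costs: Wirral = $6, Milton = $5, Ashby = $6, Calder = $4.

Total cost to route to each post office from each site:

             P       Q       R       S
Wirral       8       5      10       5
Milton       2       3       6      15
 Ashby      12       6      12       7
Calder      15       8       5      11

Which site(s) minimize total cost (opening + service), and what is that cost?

Open Wirral and Milton; minimum total cost 27.

For any fixed open set, each post office goes to its cheapest open site; total = fixed + service.
{Wirral, Milton}: P→Milton 2, Q→Milton 3, R→Milton 6, S→Wirral 5. Service 16; fixed 11; total 27.
{Milton, Ashby}: service 18 + fixed 11 = 29
{Wirral, Milton, Calder}: service 15 + fixed 15 = 30
{Wirral, Milton, Ashby, Calder}: service 15 + fixed 21 = 36
(All 15 nonempty subsets were checked; Wirral and Milton is lowest.)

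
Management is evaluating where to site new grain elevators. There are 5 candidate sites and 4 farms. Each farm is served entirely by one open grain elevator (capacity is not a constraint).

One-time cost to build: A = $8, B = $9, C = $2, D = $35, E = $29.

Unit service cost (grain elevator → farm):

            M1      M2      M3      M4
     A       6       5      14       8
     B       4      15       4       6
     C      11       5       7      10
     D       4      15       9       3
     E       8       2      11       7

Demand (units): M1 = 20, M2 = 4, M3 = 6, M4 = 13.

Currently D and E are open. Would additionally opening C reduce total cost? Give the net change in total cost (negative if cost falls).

Yes — net change −10 (cost falls by 10).

Current service cost with {D, E}: 181.
Adding C: each farm re-picks its cheapest; new service cost 169, saving 12.
Extra fixed cost: 2. Net change = 2 − 12 = -10.
(Totals: 245 → 235.)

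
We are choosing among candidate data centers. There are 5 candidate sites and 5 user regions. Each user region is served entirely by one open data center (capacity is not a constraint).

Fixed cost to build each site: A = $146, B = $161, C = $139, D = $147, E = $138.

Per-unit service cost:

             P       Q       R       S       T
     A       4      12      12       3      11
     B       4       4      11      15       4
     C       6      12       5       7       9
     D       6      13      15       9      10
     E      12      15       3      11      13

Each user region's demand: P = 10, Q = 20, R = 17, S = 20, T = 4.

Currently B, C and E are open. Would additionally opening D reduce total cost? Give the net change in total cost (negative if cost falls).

Current service cost with {B, C, E}: 327.
Adding D: each user region re-picks its cheapest; new service cost 327, saving 0.
Extra fixed cost: 147. Net change = 147 − 0 = 147.
(Totals: 765 → 912.)

No — net change +147 (cost rises by 147).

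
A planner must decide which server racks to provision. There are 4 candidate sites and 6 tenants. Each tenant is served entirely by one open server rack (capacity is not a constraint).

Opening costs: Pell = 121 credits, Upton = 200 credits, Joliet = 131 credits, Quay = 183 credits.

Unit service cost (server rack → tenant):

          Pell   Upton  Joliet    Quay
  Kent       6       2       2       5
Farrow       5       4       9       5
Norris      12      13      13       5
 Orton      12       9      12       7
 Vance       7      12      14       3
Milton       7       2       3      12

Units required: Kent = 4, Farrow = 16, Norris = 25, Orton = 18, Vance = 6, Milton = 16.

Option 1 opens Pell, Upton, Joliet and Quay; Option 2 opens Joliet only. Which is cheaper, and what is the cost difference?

Option 1: {Pell, Upton, Joliet, Quay}: Kent→Upton 2·4=8, Farrow→Upton 4·16=64, Norris→Quay 5·25=125, Orton→Quay 7·18=126, Vance→Quay 3·6=18, Milton→Upton 2·16=32. Service 373; fixed 635; total 1008.
Option 2: {Joliet}: Kent→Joliet 2·4=8, Farrow→Joliet 9·16=144, Norris→Joliet 13·25=325, Orton→Joliet 12·18=216, Vance→Joliet 14·6=84, Milton→Joliet 3·16=48. Service 825; fixed 131; total 956.
Difference: |1008 − 956| = 52.

Option 2 is cheaper by 52.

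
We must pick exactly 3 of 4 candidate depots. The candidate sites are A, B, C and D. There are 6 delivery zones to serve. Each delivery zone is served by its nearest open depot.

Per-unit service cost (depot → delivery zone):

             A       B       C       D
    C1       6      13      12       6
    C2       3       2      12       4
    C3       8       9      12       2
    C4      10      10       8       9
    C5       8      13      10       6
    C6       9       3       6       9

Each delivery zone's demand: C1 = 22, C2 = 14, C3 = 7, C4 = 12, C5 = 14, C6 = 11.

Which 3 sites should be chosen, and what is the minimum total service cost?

Choose B, C and D; total service cost 387.

With exactly 3 open, each delivery zone uses its cheapest among the chosen.
{B, C, D}: C1→D 6·22=132, C2→B 2·14=28, C3→D 2·7=14, C4→C 8·12=96, C5→D 6·14=84, C6→B 3·11=33. Service cost 387.
{A, B, D}: service cost 399
{A, C, D}: service cost 434
Among all 4 size-3 choices, {B, C, D} is lowest.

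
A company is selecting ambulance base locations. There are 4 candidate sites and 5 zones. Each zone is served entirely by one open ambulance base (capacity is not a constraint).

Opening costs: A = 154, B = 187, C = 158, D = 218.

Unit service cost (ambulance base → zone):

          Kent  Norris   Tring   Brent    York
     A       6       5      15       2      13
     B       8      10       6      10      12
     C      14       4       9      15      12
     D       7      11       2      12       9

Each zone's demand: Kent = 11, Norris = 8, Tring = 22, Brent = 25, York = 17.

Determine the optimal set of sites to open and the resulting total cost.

For any fixed open set, each zone goes to its cheapest open site; total = fixed + service.
{A, D}: Kent→A 6·11=66, Norris→A 5·8=40, Tring→D 2·22=44, Brent→A 2·25=50, York→D 9·17=153. Service 353; fixed 372; total 725.
{A, B}: Kent→A 6·11=66, Norris→A 5·8=40, Tring→B 6·22=132, Brent→A 2·25=50, York→B 12·17=204. Service 492; fixed 341; total 833.
{A}: Kent→A 6·11=66, Norris→A 5·8=40, Tring→A 15·22=330, Brent→A 2·25=50, York→A 13·17=221. Service 707; fixed 154; total 861.
{A, B, C, D}: service 345 + fixed 717 = 1062
No other subset beats 725.

Open A and D; minimum total cost 725.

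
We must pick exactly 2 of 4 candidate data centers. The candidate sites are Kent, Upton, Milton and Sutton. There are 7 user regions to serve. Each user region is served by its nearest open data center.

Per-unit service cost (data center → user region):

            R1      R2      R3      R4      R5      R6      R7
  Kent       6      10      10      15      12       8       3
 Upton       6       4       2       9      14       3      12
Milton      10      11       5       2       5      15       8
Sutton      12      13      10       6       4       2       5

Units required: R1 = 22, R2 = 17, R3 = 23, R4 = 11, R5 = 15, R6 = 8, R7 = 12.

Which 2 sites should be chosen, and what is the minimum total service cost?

Choose Upton and Sutton; total service cost 448.

With exactly 2 open, each user region uses its cheapest among the chosen.
{Upton, Sutton}: R1→Upton 6·22=132, R2→Upton 4·17=68, R3→Upton 2·23=46, R4→Sutton 6·11=66, R5→Sutton 4·15=60, R6→Sutton 2·8=16, R7→Sutton 5·12=60. Service cost 448.
{Upton, Milton}: service cost 463
{Kent, Upton}: service cost 585
Among all 6 size-2 choices, {Upton, Sutton} is lowest.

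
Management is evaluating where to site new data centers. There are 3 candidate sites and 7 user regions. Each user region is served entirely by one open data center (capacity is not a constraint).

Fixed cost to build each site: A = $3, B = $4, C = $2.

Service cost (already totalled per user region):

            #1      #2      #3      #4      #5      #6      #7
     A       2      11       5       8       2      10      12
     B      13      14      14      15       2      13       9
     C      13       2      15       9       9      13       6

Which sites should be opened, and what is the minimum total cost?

For any fixed open set, each user region goes to its cheapest open site; total = fixed + service.
{A, C}: #1→A 2, #2→C 2, #3→A 5, #4→A 8, #5→A 2, #6→A 10, #7→C 6. Service 35; fixed 5; total 40.
{A, B, C}: service 35 + fixed 9 = 44
{A}: service 50 + fixed 3 = 53
{C}: service 67 + fixed 2 = 69
(All 7 nonempty subsets were checked; A and C is lowest.)

Open A and C; minimum total cost 40.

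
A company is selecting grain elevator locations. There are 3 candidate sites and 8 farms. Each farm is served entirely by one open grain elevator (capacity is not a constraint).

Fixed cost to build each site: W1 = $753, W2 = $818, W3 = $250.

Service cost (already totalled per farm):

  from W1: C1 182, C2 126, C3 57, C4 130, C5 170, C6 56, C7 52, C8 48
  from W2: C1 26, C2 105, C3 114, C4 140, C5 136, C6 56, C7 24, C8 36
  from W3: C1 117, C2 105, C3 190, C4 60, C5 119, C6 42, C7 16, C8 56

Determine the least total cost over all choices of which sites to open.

Minimum total cost: 955

For any fixed open set, each farm goes to its cheapest open site; total = fixed + service.
{W3}: C1→W3 117, C2→W3 105, C3→W3 190, C4→W3 60, C5→W3 119, C6→W3 42, C7→W3 16, C8→W3 56. Service 705; fixed 250; total 955.
{W2}: service 637 + fixed 818 = 1455
{W1, W3}: service 564 + fixed 1003 = 1567
{W1, W2, W3}: C1→W2 26, C2→W2 105, C3→W1 57, C4→W3 60, C5→W3 119, C6→W3 42, C7→W3 16, C8→W2 36. Service 461; fixed 1821; total 2282.
No other subset beats 955.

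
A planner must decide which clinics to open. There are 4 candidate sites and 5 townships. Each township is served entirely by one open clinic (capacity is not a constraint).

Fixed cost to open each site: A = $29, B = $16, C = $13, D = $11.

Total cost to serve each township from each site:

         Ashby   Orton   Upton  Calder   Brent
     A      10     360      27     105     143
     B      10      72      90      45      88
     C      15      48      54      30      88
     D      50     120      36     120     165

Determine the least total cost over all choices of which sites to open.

For any fixed open set, each township goes to its cheapest open site; total = fixed + service.
{C, D}: Ashby→C 15, Orton→C 48, Upton→D 36, Calder→C 30, Brent→C 88. Service 217; fixed 24; total 241.
{A, C}: Ashby→A 10, Orton→C 48, Upton→A 27, Calder→C 30, Brent→C 88. Service 203; fixed 42; total 245.
{C}: service 235 + fixed 13 = 248
{A, B, C, D}: service 203 + fixed 69 = 272
No other subset beats 241.

Minimum total cost: 241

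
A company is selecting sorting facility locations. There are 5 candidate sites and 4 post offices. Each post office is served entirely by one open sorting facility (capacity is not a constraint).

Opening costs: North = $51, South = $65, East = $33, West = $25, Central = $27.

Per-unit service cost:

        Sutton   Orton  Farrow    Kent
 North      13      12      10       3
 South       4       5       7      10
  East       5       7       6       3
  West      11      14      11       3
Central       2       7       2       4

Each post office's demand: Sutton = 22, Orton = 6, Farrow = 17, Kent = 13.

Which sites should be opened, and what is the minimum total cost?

For any fixed open set, each post office goes to its cheapest open site; total = fixed + service.
{Central}: Sutton→Central 2·22=44, Orton→Central 7·6=42, Farrow→Central 2·17=34, Kent→Central 4·13=52. Service 172; fixed 27; total 199.
{West, Central}: service 159 + fixed 52 = 211
{East, Central}: service 159 + fixed 60 = 219
{North, South, East, West, Central}: Sutton→Central 2·22=44, Orton→South 5·6=30, Farrow→Central 2·17=34, Kent→North 3·13=39. Service 147; fixed 201; total 348.
No other subset beats 199.

Open Central only; minimum total cost 199.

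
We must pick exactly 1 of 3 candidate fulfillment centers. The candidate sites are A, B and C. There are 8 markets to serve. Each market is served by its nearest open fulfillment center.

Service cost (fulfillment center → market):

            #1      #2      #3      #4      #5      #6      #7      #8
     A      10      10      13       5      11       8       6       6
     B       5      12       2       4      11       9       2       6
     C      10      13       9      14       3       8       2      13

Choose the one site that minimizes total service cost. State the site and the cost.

Choose B only; total service cost 51.

With exactly 1 open, each market uses its cheapest among the chosen.
{B}: #1→B 5, #2→B 12, #3→B 2, #4→B 4, #5→B 11, #6→B 9, #7→B 2, #8→B 6. Service cost 51.
{A}: service cost 69
{C}: service cost 72
Among all 3 size-1 choices, {B} is lowest.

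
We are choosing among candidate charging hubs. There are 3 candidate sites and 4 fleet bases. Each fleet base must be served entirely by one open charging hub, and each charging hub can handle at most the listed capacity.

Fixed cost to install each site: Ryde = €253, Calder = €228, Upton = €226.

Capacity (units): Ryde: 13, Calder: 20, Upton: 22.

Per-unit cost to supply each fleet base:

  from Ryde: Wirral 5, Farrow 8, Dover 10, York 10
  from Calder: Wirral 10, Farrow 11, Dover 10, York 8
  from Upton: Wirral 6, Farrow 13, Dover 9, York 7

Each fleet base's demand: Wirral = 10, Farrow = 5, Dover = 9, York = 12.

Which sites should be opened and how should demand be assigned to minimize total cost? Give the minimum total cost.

Open {Calder, Upton}: Wirral→Upton 6·10=60, Farrow→Calder 11·5=55, Dover→Calder 10·9=90, York→Upton 7·12=84.
Loads: Calder carries 14/20, Upton carries 22/22. Service 289; fixed 454; total 743.
Next best feasible plan costs 746.

Minimum total cost: 743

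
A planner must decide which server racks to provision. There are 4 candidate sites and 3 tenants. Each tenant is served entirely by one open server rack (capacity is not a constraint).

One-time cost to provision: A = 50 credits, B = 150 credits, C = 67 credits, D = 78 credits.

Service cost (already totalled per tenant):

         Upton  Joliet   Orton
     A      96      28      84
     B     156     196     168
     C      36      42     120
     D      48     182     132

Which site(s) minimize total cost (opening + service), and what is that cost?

Open A only; minimum total cost 258.

For any fixed open set, each tenant goes to its cheapest open site; total = fixed + service.
{A}: Upton→A 96, Joliet→A 28, Orton→A 84. Service 208; fixed 50; total 258.
{A, C}: service 148 + fixed 117 = 265
{C}: service 198 + fixed 67 = 265
{A, B, C, D}: service 148 + fixed 345 = 493
No other subset beats 258.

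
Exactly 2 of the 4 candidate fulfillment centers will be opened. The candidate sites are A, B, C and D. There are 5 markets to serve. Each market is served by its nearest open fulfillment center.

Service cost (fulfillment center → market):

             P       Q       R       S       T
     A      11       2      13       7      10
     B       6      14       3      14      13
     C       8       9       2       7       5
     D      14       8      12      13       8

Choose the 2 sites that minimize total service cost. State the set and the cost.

Choose A and C; total service cost 24.

With exactly 2 open, each market uses its cheapest among the chosen.
{A, C}: P→C 8, Q→A 2, R→C 2, S→A 7, T→C 5. Service cost 24.
{A, B}: service cost 28
{B, C}: service cost 29
Among all 6 size-2 choices, {A, C} is lowest.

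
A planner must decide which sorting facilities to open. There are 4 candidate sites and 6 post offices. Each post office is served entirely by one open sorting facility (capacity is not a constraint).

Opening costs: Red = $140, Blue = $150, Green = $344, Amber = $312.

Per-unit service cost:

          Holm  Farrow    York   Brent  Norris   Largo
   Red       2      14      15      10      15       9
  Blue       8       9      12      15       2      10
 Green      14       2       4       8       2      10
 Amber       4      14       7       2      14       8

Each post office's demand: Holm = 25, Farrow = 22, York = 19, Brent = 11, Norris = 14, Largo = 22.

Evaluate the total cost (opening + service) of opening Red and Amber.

Each post office is assigned to its cheapest site among the open ones.
{Red, Amber}: Holm→Red 2·25=50, Farrow→Red 14·22=308, York→Amber 7·19=133, Brent→Amber 2·11=22, Norris→Amber 14·14=196, Largo→Amber 8·22=176. Service 885; fixed 452; total 1337.

Total cost: 1337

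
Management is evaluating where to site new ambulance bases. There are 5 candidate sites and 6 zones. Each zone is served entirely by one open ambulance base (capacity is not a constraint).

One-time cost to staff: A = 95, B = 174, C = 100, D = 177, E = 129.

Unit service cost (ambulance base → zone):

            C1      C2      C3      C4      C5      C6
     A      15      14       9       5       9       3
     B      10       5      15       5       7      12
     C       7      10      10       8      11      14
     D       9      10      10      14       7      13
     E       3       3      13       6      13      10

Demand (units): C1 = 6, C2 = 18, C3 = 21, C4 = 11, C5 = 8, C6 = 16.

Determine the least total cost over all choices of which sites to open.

Minimum total cost: 660

For any fixed open set, each zone goes to its cheapest open site; total = fixed + service.
{A, E}: C1→E 3·6=18, C2→E 3·18=54, C3→A 9·21=189, C4→A 5·11=55, C5→A 9·8=72, C6→A 3·16=48. Service 436; fixed 224; total 660.
{A, C, E}: service 436 + fixed 324 = 760
{A, B}: service 498 + fixed 269 = 767
{A, B, C, D, E}: service 420 + fixed 675 = 1095
No other subset beats 660.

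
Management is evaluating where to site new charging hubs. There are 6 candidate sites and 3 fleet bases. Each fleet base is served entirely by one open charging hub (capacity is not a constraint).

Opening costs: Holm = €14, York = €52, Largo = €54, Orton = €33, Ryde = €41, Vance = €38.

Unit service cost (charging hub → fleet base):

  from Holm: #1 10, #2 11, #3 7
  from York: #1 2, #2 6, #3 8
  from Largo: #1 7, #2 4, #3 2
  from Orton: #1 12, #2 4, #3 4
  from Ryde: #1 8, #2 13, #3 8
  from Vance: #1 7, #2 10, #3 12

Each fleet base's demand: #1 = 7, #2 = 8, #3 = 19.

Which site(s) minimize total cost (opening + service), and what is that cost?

For any fixed open set, each fleet base goes to its cheapest open site; total = fixed + service.
{Largo}: #1→Largo 7·7=49, #2→Largo 4·8=32, #3→Largo 2·19=38. Service 119; fixed 54; total 173.
{Holm, Largo}: service 119 + fixed 68 = 187
{York, Largo}: #1→York 2·7=14, #2→Largo 4·8=32, #3→Largo 2·19=38. Service 84; fixed 106; total 190.
{Holm, York, Largo, Orton, Ryde, Vance}: service 84 + fixed 232 = 316
No other subset beats 173.

Open Largo only; minimum total cost 173.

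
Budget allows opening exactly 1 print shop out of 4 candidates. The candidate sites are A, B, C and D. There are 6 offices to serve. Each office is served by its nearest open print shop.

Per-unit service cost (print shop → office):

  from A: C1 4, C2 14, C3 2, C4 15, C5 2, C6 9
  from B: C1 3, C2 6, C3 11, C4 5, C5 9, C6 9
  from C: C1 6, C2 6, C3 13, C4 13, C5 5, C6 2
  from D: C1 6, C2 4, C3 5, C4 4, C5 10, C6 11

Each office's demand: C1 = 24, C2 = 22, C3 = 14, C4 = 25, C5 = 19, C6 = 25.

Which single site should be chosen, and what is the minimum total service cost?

Choose D only; total service cost 867.

With exactly 1 open, each office uses its cheapest among the chosen.
{D}: C1→D 6·24=144, C2→D 4·22=88, C3→D 5·14=70, C4→D 4·25=100, C5→D 10·19=190, C6→D 11·25=275. Service cost 867.
{B}: service cost 879
{C}: service cost 928
Among all 4 size-1 choices, {D} is lowest.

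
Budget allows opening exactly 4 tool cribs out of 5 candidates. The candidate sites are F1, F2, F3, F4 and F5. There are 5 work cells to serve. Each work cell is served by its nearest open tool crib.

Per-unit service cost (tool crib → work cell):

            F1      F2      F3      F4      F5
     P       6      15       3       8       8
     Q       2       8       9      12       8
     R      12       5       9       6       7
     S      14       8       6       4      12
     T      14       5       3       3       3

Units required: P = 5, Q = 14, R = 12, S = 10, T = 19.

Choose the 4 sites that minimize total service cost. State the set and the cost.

With exactly 4 open, each work cell uses its cheapest among the chosen.
{F1, F2, F3, F4}: P→F3 3·5=15, Q→F1 2·14=28, R→F2 5·12=60, S→F4 4·10=40, T→F3 3·19=57. Service cost 200.
{F1, F3, F4, F5}: service cost 212
{F1, F2, F4, F5}: service cost 215
Among all 5 size-4 choices, {F1, F2, F3, F4} is lowest.

Choose F1, F2, F3 and F4; total service cost 200.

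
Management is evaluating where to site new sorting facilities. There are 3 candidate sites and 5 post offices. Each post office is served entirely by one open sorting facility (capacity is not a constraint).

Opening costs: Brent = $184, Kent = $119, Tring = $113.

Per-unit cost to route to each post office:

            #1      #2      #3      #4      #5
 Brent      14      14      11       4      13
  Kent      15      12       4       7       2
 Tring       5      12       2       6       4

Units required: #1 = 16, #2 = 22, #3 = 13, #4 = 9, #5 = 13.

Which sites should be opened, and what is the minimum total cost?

Open Tring only; minimum total cost 589.

For any fixed open set, each post office goes to its cheapest open site; total = fixed + service.
{Tring}: #1→Tring 5·16=80, #2→Tring 12·22=264, #3→Tring 2·13=26, #4→Tring 6·9=54, #5→Tring 4·13=52. Service 476; fixed 113; total 589.
{Kent, Tring}: service 450 + fixed 232 = 682
{Brent, Tring}: service 458 + fixed 297 = 755
{Brent, Kent, Tring}: service 432 + fixed 416 = 848
No other subset beats 589.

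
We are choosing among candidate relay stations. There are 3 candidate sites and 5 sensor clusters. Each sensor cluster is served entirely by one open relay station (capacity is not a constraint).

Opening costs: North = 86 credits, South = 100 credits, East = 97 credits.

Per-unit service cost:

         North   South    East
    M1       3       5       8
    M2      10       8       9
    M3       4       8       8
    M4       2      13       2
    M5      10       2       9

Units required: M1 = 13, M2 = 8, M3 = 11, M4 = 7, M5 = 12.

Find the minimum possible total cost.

Minimum total cost: 371

For any fixed open set, each sensor cluster goes to its cheapest open site; total = fixed + service.
{North, South}: M1→North 3·13=39, M2→South 8·8=64, M3→North 4·11=44, M4→North 2·7=14, M5→South 2·12=24. Service 185; fixed 186; total 371.
{North}: M1→North 3·13=39, M2→North 10·8=80, M3→North 4·11=44, M4→North 2·7=14, M5→North 10·12=120. Service 297; fixed 86; total 383.
{South}: service 332 + fixed 100 = 432
{North, South, East}: service 185 + fixed 283 = 468
No other subset beats 371.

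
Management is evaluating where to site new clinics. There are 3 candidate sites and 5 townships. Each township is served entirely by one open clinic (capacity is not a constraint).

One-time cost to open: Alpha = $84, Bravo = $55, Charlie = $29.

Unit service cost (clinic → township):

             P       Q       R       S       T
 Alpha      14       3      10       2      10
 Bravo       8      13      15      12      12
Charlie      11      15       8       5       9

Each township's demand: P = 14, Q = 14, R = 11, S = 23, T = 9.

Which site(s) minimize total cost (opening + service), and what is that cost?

Open Alpha and Charlie; minimum total cost 524.

For any fixed open set, each township goes to its cheapest open site; total = fixed + service.
{Alpha, Charlie}: P→Charlie 11·14=154, Q→Alpha 3·14=42, R→Charlie 8·11=88, S→Alpha 2·23=46, T→Charlie 9·9=81. Service 411; fixed 113; total 524.
{Alpha, Bravo, Charlie}: service 369 + fixed 168 = 537
{Alpha, Bravo}: service 400 + fixed 139 = 539
{Charlie}: P→Charlie 11·14=154, Q→Charlie 15·14=210, R→Charlie 8·11=88, S→Charlie 5·23=115, T→Charlie 9·9=81. Service 648; fixed 29; total 677.
No other subset beats 524.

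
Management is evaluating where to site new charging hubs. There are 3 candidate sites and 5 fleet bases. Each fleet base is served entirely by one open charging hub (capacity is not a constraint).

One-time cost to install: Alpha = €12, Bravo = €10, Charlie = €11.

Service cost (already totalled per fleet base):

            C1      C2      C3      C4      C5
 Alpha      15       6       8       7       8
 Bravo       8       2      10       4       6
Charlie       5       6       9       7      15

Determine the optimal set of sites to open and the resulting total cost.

For any fixed open set, each fleet base goes to its cheapest open site; total = fixed + service.
{Bravo}: C1→Bravo 8, C2→Bravo 2, C3→Bravo 10, C4→Bravo 4, C5→Bravo 6. Service 30; fixed 10; total 40.
{Bravo, Charlie}: service 26 + fixed 21 = 47
{Alpha, Bravo}: C1→Bravo 8, C2→Bravo 2, C3→Alpha 8, C4→Bravo 4, C5→Bravo 6. Service 28; fixed 22; total 50.
{Alpha, Bravo, Charlie}: C1→Charlie 5, C2→Bravo 2, C3→Alpha 8, C4→Bravo 4, C5→Bravo 6. Service 25; fixed 33; total 58.
(All 7 nonempty subsets were checked; Bravo only is lowest.)

Open Bravo only; minimum total cost 40.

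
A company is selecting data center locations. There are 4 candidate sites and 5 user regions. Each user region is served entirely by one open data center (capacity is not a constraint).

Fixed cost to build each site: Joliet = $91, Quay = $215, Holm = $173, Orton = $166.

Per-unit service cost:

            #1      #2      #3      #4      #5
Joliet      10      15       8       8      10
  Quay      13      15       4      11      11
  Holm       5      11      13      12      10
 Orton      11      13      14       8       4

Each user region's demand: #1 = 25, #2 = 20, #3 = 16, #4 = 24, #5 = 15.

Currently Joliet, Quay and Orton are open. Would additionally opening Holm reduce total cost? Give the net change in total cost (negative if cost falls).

No — net change +8 (cost rises by 8).

Current service cost with {Joliet, Quay, Orton}: 826.
Adding Holm: each user region re-picks its cheapest; new service cost 661, saving 165.
Extra fixed cost: 173. Net change = 173 − 165 = 8.
(Totals: 1298 → 1306.)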